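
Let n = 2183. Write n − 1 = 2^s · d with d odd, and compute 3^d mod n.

2183 − 1 = 2182 = 2^1 · 1091, so d = 1091.
3^1 ≡ 3 (mod 2183)
3^2 ≡ 3^2 = 9 ≡ 9 (mod 2183)
3^4 ≡ 9^2 = 81 ≡ 81 (mod 2183)
3^8 ≡ 81^2 = 6561 ≡ 12 (mod 2183)
3^16 ≡ 12^2 = 144 ≡ 144 (mod 2183)
3^32 ≡ 144^2 = 20736 ≡ 1089 (mod 2183)
3^64 ≡ 1089^2 = 1185921 ≡ 552 (mod 2183)
3^128 ≡ 552^2 = 304704 ≡ 1267 (mod 2183)
3^256 ≡ 1267^2 = 1605289 ≡ 784 (mod 2183)
3^512 ≡ 784^2 = 614656 ≡ 1233 (mod 2183)
3^1024 ≡ 1233^2 = 1520289 ≡ 921 (mod 2183)
1091 = 1024 + 64 + 2 + 1 in binary powers of 2.
So 3^1091 ≡ 921 · 552 · 9 · 3 ≡ 2063 (mod 2183).
Squaring chain: 2063; never reaches −1, so base 3 is a Miller–Rabin witness that 2183 is composite.

2063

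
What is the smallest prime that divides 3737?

3737 is odd.
Digit sum 20, not divisible by 3.
Ends in 7: not divisible by 5.
7: 3737 = 7·533 + 6
11: 3737 = 11·339 + 8
13: 3737 = 13·287 + 6
17: 3737 = 17·219 + 14
19: 3737 = 19·196 + 13
23: 3737 = 23·162 + 11
29: 3737 = 29·128 + 25
31: 3737 = 31·120 + 17
37: 3737 = 37·101

37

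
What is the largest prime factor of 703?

703 = 19 · 37
37 is prime.
So 703 = 19 · 37; the largest prime factor is 37.

37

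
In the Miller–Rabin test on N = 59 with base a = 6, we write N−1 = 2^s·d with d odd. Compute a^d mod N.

59 − 1 = 58 = 2^1 · 29, so d = 29.
6^1 ≡ 6 (mod 59)
6^2 ≡ 6^2 = 36 ≡ 36 (mod 59)
6^4 ≡ 36^2 = 1296 ≡ 57 (mod 59)
6^8 ≡ 57^2 = 3249 ≡ 4 (mod 59)
6^16 ≡ 4^2 = 16 ≡ 16 (mod 59)
29 = 16 + 8 + 4 + 1 in binary powers of 2.
So 6^29 ≡ 16 · 4 · 57 · 6 ≡ 58 (mod 59).
Since 6^d ≡ 58 (mod 59), base 6 does not prove 59 composite.

58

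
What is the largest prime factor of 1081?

47

1081 = 23 · 47
47 is prime.
So 1081 = 23 · 47; the largest prime factor is 47.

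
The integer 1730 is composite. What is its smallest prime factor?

2

1730 is even: 2 divides it.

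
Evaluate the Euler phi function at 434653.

416208

Factor: 434653 = 53 · 59 · 139.
φ(434653) = (53−1) · (59−1) · (139−1) = 52 · 58 · 138 = 416208.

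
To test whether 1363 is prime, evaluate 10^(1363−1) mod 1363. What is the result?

10^1 ≡ 10 (mod 1363)
10^2 ≡ 10^2 = 100 ≡ 100 (mod 1363)
10^4 ≡ 100^2 = 10000 ≡ 459 (mod 1363)
10^8 ≡ 459^2 = 210681 ≡ 779 (mod 1363)
10^16 ≡ 779^2 = 606841 ≡ 306 (mod 1363)
10^32 ≡ 306^2 = 93636 ≡ 952 (mod 1363)
10^64 ≡ 952^2 = 906304 ≡ 1272 (mod 1363)
10^128 ≡ 1272^2 = 1617984 ≡ 103 (mod 1363)
10^256 ≡ 103^2 = 10609 ≡ 1068 (mod 1363)
10^512 ≡ 1068^2 = 1140624 ≡ 1156 (mod 1363)
10^1024 ≡ 1156^2 = 1336336 ≡ 596 (mod 1363)
1362 = 1024 + 256 + 64 + 16 + 2 in binary powers of 2.
So 10^1362 ≡ 596 · 1068 · 1272 · 306 · 100 ≡ 63 (mod 1363).
Since 63 ≠ 1, base 10 is a Fermat witness: 1363 is composite.

63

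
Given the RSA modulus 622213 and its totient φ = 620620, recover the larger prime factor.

911

φ(n) = (p−1)(q−1) = n − (p+q) + 1, so p + q = 622213 − 620620 + 1 = 1594.
p and q are the roots of t² − 1594t + 622213 = 0.
Discriminant: 1594² − 4·622213 = 2540836 − 2488852 = 51984; √51984 = 228.
q = (1594 − 228)/2 = 683, p = (1594 + 228)/2 = 911.
Check: 683 · 911 = 622213.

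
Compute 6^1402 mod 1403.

899

6^1 ≡ 6 (mod 1403)
6^2 ≡ 6^2 = 36 ≡ 36 (mod 1403)
6^4 ≡ 36^2 = 1296 ≡ 1296 (mod 1403)
6^8 ≡ 1296^2 = 1679616 ≡ 225 (mod 1403)
6^16 ≡ 225^2 = 50625 ≡ 117 (mod 1403)
6^32 ≡ 117^2 = 13689 ≡ 1062 (mod 1403)
6^64 ≡ 1062^2 = 1127844 ≡ 1235 (mod 1403)
6^128 ≡ 1235^2 = 1525225 ≡ 164 (mod 1403)
6^256 ≡ 164^2 = 26896 ≡ 239 (mod 1403)
6^512 ≡ 239^2 = 57121 ≡ 1001 (mod 1403)
6^1024 ≡ 1001^2 = 1002001 ≡ 259 (mod 1403)
1402 = 1024 + 256 + 64 + 32 + 16 + 8 + 2 in binary powers of 2.
So 6^1402 ≡ 259 · 239 · 1235 · 1062 · 117 · 225 · 36 ≡ 899 (mod 1403).
Since 899 ≠ 1, base 6 is a Fermat witness: 1403 is composite.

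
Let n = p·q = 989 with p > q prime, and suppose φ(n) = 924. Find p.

43

φ(n) = (p−1)(q−1) = n − (p+q) + 1, so p + q = 989 − 924 + 1 = 66.
p and q are the roots of t² − 66t + 989 = 0.
Discriminant: 66² − 4·989 = 4356 − 3956 = 400; √400 = 20.
q = (66 − 20)/2 = 23, p = (66 + 20)/2 = 43.
Check: 23 · 43 = 989.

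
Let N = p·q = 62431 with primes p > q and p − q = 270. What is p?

419

Since p = q + 270, we have 62431 = q(q + 270), so q² + 270q − 62431 = 0.
Discriminant: 270² + 4·62431 = 72900 + 249724 = 322624; √322624 = 568.
q = (−270 + 568)/2 = 149, and p = q + 270 = 419.
Check: 149 · 419 = 62431.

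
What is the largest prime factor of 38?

19

38 = 2 · 19
19 is prime.
So 38 = 2 · 19; the largest prime factor is 19.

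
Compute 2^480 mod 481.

248

2^1 ≡ 2 (mod 481)
2^2 ≡ 2^2 = 4 ≡ 4 (mod 481)
2^4 ≡ 4^2 = 16 ≡ 16 (mod 481)
2^8 ≡ 16^2 = 256 ≡ 256 (mod 481)
2^16 ≡ 256^2 = 65536 ≡ 120 (mod 481)
2^32 ≡ 120^2 = 14400 ≡ 451 (mod 481)
2^64 ≡ 451^2 = 203401 ≡ 419 (mod 481)
2^128 ≡ 419^2 = 175561 ≡ 477 (mod 481)
2^256 ≡ 477^2 = 227529 ≡ 16 (mod 481)
480 = 256 + 128 + 64 + 32 in binary powers of 2.
So 2^480 ≡ 16 · 477 · 419 · 451 ≡ 248 (mod 481).
Since 248 ≠ 1, base 2 is a Fermat witness: 481 is composite.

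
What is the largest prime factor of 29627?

53

29627 = 13 · 2279
2279 = 43 · 53
53 is prime.
So 29627 = 13 · 43 · 53; the largest prime factor is 53.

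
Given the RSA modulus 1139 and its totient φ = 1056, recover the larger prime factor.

φ(n) = (p−1)(q−1) = n − (p+q) + 1, so p + q = 1139 − 1056 + 1 = 84.
p and q are the roots of t² − 84t + 1139 = 0.
Discriminant: 84² − 4·1139 = 7056 − 4556 = 2500; √2500 = 50.
q = (84 − 50)/2 = 17, p = (84 + 50)/2 = 67.
Check: 17 · 67 = 1139.

67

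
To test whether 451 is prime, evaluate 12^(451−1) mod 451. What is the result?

12^1 ≡ 12 (mod 451)
12^2 ≡ 12^2 = 144 ≡ 144 (mod 451)
12^4 ≡ 144^2 = 20736 ≡ 441 (mod 451)
12^8 ≡ 441^2 = 194481 ≡ 100 (mod 451)
12^16 ≡ 100^2 = 10000 ≡ 78 (mod 451)
12^32 ≡ 78^2 = 6084 ≡ 221 (mod 451)
12^64 ≡ 221^2 = 48841 ≡ 133 (mod 451)
12^128 ≡ 133^2 = 17689 ≡ 100 (mod 451)
12^256 ≡ 100^2 = 10000 ≡ 78 (mod 451)
450 = 256 + 128 + 64 + 2 in binary powers of 2.
So 12^450 ≡ 78 · 100 · 133 · 144 ≡ 419 (mod 451).
Since 419 ≠ 1, base 12 is a Fermat witness: 451 is composite.

419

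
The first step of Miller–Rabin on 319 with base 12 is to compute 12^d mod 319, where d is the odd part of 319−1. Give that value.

133

319 − 1 = 318 = 2^1 · 159, so d = 159.
12^1 ≡ 12 (mod 319)
12^2 ≡ 12^2 = 144 ≡ 144 (mod 319)
12^4 ≡ 144^2 = 20736 ≡ 1 (mod 319)
12^8 ≡ 1^2 = 1 ≡ 1 (mod 319)
12^16 ≡ 1^2 = 1 ≡ 1 (mod 319)
12^32 ≡ 1^2 = 1 ≡ 1 (mod 319)
12^64 ≡ 1^2 = 1 ≡ 1 (mod 319)
12^128 ≡ 1^2 = 1 ≡ 1 (mod 319)
159 = 128 + 16 + 8 + 4 + 2 + 1 in binary powers of 2.
So 12^159 ≡ 1 · 1 · 1 · 1 · 144 · 12 ≡ 133 (mod 319).
Squaring chain: 133; never reaches −1, so base 12 is a Miller–Rabin witness that 319 is composite.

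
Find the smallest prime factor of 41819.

41819 is odd.
Digit sum 23, not divisible by 3.
Ends in 9: not divisible by 5.
7: 41819 = 7·5974 + 1
11: 41819 = 11·3801 + 8
13: 41819 = 13·3216 + 11
17: 41819 = 17·2459 + 16
19: 41819 = 19·2201

19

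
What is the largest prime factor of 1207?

1207 = 17 · 71
71 is prime.
So 1207 = 17 · 71; the largest prime factor is 71.

71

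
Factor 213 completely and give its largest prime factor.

71

213 = 3 · 71
71 is prime.
So 213 = 3 · 71; the largest prime factor is 71.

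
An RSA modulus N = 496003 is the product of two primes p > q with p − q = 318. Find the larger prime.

881

Since p = q + 318, we have 496003 = q(q + 318), so q² + 318q − 496003 = 0.
Discriminant: 318² + 4·496003 = 101124 + 1984012 = 2085136; √2085136 = 1444.
q = (−318 + 1444)/2 = 563, and p = q + 318 = 881.
Check: 563 · 881 = 496003.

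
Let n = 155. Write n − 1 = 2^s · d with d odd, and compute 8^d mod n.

155 − 1 = 154 = 2^1 · 77, so d = 77.
8^1 ≡ 8 (mod 155)
8^2 ≡ 8^2 = 64 ≡ 64 (mod 155)
8^4 ≡ 64^2 = 4096 ≡ 66 (mod 155)
8^8 ≡ 66^2 = 4356 ≡ 16 (mod 155)
8^16 ≡ 16^2 = 256 ≡ 101 (mod 155)
8^32 ≡ 101^2 = 10201 ≡ 126 (mod 155)
8^64 ≡ 126^2 = 15876 ≡ 66 (mod 155)
77 = 64 + 8 + 4 + 1 in binary powers of 2.
So 8^77 ≡ 66 · 16 · 66 · 8 ≡ 33 (mod 155).
Squaring chain: 33; never reaches −1, so base 8 is a Miller–Rabin witness that 155 is composite.

33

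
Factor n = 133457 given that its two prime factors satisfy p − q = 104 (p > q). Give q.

317

Since p = q + 104, we have 133457 = q(q + 104), so q² + 104q − 133457 = 0.
Discriminant: 104² + 4·133457 = 10816 + 533828 = 544644; √544644 = 738.
q = (−104 + 738)/2 = 317, and p = q + 104 = 421.
Check: 317 · 421 = 133457.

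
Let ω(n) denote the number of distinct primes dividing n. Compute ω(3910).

3910 = 2 · 1955
1955 = 5 · 391
391 = 17 · 23
3910 = 2 · 5 · 17 · 23, which has 4 distinct prime factors.

4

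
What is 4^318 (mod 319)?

284

4^1 ≡ 4 (mod 319)
4^2 ≡ 4^2 = 16 ≡ 16 (mod 319)
4^4 ≡ 16^2 = 256 ≡ 256 (mod 319)
4^8 ≡ 256^2 = 65536 ≡ 141 (mod 319)
4^16 ≡ 141^2 = 19881 ≡ 103 (mod 319)
4^32 ≡ 103^2 = 10609 ≡ 82 (mod 319)
4^64 ≡ 82^2 = 6724 ≡ 25 (mod 319)
4^128 ≡ 25^2 = 625 ≡ 306 (mod 319)
4^256 ≡ 306^2 = 93636 ≡ 169 (mod 319)
318 = 256 + 32 + 16 + 8 + 4 + 2 in binary powers of 2.
So 4^318 ≡ 169 · 82 · 103 · 141 · 256 · 16 ≡ 284 (mod 319).
Since 284 ≠ 1, base 4 is a Fermat witness: 319 is composite.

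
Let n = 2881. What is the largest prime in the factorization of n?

2881 = 43 · 67
67 is prime.
So 2881 = 43 · 67; the largest prime factor is 67.

67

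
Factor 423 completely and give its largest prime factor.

47

423 = 3 · 141
141 = 3 · 47
47 is prime.
So 423 = 3^2 · 47; the largest prime factor is 47.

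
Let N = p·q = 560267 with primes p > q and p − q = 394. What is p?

971

Since p = q + 394, we have 560267 = q(q + 394), so q² + 394q − 560267 = 0.
Discriminant: 394² + 4·560267 = 155236 + 2241068 = 2396304; √2396304 = 1548.
q = (−394 + 1548)/2 = 577, and p = q + 394 = 971.
Check: 577 · 971 = 560267.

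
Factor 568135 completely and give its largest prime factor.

83

568135 = 5 · 113627
113627 = 37 · 3071
3071 = 37 · 83
83 is prime.
So 568135 = 5 · 37^2 · 83; the largest prime factor is 83.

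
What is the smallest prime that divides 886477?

886477 is odd.
Digit sum 40, not divisible by 3.
Ends in 7: not divisible by 5.
7: 886477 = 7·126639 + 4
11: 886477 = 11·80588 + 9
13: 886477 = 13·68190 + 7
17: 886477 = 17·52145 + 12
19: 886477 = 19·46656 + 13
23: 886477 = 23·38542 + 11
29: 886477 = 29·30568 + 5
31: 886477 = 31·28596 + 1
37: 886477 = 37·23958 + 31
41: 886477 = 41·21621 + 16
43: 886477 = 43·20615 + 32
47: 886477 = 47·18861 + 10
53: 886477 = 53·16725 + 52
59: 886477 = 59·15025 + 2
61: 886477 = 61·14532 + 25
67: 886477 = 67·13231

67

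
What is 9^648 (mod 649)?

9^1 ≡ 9 (mod 649)
9^2 ≡ 9^2 = 81 ≡ 81 (mod 649)
9^4 ≡ 81^2 = 6561 ≡ 71 (mod 649)
9^8 ≡ 71^2 = 5041 ≡ 498 (mod 649)
9^16 ≡ 498^2 = 248004 ≡ 86 (mod 649)
9^32 ≡ 86^2 = 7396 ≡ 257 (mod 649)
9^64 ≡ 257^2 = 66049 ≡ 500 (mod 649)
9^128 ≡ 500^2 = 250000 ≡ 135 (mod 649)
9^256 ≡ 135^2 = 18225 ≡ 53 (mod 649)
9^512 ≡ 53^2 = 2809 ≡ 213 (mod 649)
648 = 512 + 128 + 8 in binary powers of 2.
So 9^648 ≡ 213 · 135 · 498 ≡ 454 (mod 649).
Since 454 ≠ 1, base 9 is a Fermat witness: 649 is composite.

454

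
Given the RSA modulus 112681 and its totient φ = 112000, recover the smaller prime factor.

281

φ(n) = (p−1)(q−1) = n − (p+q) + 1, so p + q = 112681 − 112000 + 1 = 682.
p and q are the roots of t² − 682t + 112681 = 0.
Discriminant: 682² − 4·112681 = 465124 − 450724 = 14400; √14400 = 120.
q = (682 − 120)/2 = 281, p = (682 + 120)/2 = 401.
Check: 281 · 401 = 112681.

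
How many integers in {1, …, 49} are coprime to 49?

42

Factor: 49 = 7^2.
φ(49) = 7^1·(7−1) = 42.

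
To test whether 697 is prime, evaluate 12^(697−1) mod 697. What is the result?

12^1 ≡ 12 (mod 697)
12^2 ≡ 12^2 = 144 ≡ 144 (mod 697)
12^4 ≡ 144^2 = 20736 ≡ 523 (mod 697)
12^8 ≡ 523^2 = 273529 ≡ 305 (mod 697)
12^16 ≡ 305^2 = 93025 ≡ 324 (mod 697)
12^32 ≡ 324^2 = 104976 ≡ 426 (mod 697)
12^64 ≡ 426^2 = 181476 ≡ 256 (mod 697)
12^128 ≡ 256^2 = 65536 ≡ 18 (mod 697)
12^256 ≡ 18^2 = 324 ≡ 324 (mod 697)
12^512 ≡ 324^2 = 104976 ≡ 426 (mod 697)
696 = 512 + 128 + 32 + 16 + 8 in binary powers of 2.
So 12^696 ≡ 426 · 18 · 426 · 324 · 305 ≡ 611 (mod 697).
Since 611 ≠ 1, base 12 is a Fermat witness: 697 is composite.

611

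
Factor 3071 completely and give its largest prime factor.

3071 = 37 · 83
83 is prime.
So 3071 = 37 · 83; the largest prime factor is 83.

83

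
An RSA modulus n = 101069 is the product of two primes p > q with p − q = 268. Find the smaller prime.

Since p = q + 268, we have 101069 = q(q + 268), so q² + 268q − 101069 = 0.
Discriminant: 268² + 4·101069 = 71824 + 404276 = 476100; √476100 = 690.
q = (−268 + 690)/2 = 211, and p = q + 268 = 479.
Check: 211 · 479 = 101069.

211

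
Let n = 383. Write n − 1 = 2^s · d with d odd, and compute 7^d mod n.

383 − 1 = 382 = 2^1 · 191, so d = 191.
7^1 ≡ 7 (mod 383)
7^2 ≡ 7^2 = 49 ≡ 49 (mod 383)
7^4 ≡ 49^2 = 2401 ≡ 103 (mod 383)
7^8 ≡ 103^2 = 10609 ≡ 268 (mod 383)
7^16 ≡ 268^2 = 71824 ≡ 203 (mod 383)
7^32 ≡ 203^2 = 41209 ≡ 228 (mod 383)
7^64 ≡ 228^2 = 51984 ≡ 279 (mod 383)
7^128 ≡ 279^2 = 77841 ≡ 92 (mod 383)
191 = 128 + 32 + 16 + 8 + 4 + 2 + 1 in binary powers of 2.
So 7^191 ≡ 92 · 228 · 203 · 268 · 103 · 49 · 7 ≡ 1 (mod 383).
Since 7^d ≡ 1 (mod 383), base 7 does not prove 383 composite.

1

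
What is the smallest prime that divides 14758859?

14758859 is odd.
Digit sum 47, not divisible by 3.
Ends in 9: not divisible by 5.
7: 14758859 = 7·2108408 + 3
11: 14758859 = 11·1341714 + 5
13: 14758859 = 13·1135296 + 11
17: 14758859 = 17·868168 + 3
19: 14758859 = 19·776782 + 1
23: 14758859 = 23·641689 + 12
29: 14758859 = 29·508926 + 5
31: 14758859 = 31·476092 + 7
37: 14758859 = 37·398888 + 3
41: 14758859 = 41·359972 + 7
43: 14758859 = 43·343229 + 12
47: 14758859 = 47·314018 + 13
53: 14758859 = 53·278469 + 2
59: 14758859 = 59·250150 + 9
61: 14758859 = 61·241948 + 31
67: 14758859 = 67·220281 + 32
71: 14758859 = 71·207871 + 18
73: 14758859 = 73·202176 + 11
79: 14758859 = 79·186821

79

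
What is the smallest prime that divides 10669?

47

10669 is odd.
Digit sum 22, not divisible by 3.
Ends in 9: not divisible by 5.
7: 10669 = 7·1524 + 1
11: 10669 = 11·969 + 10
13: 10669 = 13·820 + 9
17: 10669 = 17·627 + 10
19: 10669 = 19·561 + 10
23: 10669 = 23·463 + 20
29: 10669 = 29·367 + 26
31: 10669 = 31·344 + 5
37: 10669 = 37·288 + 13
41: 10669 = 41·260 + 9
43: 10669 = 43·248 + 5
47: 10669 = 47·227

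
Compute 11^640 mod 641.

1

11^1 ≡ 11 (mod 641)
11^2 ≡ 11^2 = 121 ≡ 121 (mod 641)
11^4 ≡ 121^2 = 14641 ≡ 539 (mod 641)
11^8 ≡ 539^2 = 290521 ≡ 148 (mod 641)
11^16 ≡ 148^2 = 21904 ≡ 110 (mod 641)
11^32 ≡ 110^2 = 12100 ≡ 562 (mod 641)
11^64 ≡ 562^2 = 315844 ≡ 472 (mod 641)
11^128 ≡ 472^2 = 222784 ≡ 357 (mod 641)
11^256 ≡ 357^2 = 127449 ≡ 531 (mod 641)
11^512 ≡ 531^2 = 281961 ≡ 562 (mod 641)
640 = 512 + 128 in binary powers of 2.
So 11^640 ≡ 562 · 357 ≡ 1 (mod 641).
Since the result is 1, base 11 gives no evidence that 641 is composite.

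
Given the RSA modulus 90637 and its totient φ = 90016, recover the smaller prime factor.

φ(n) = (p−1)(q−1) = n − (p+q) + 1, so p + q = 90637 − 90016 + 1 = 622.
p and q are the roots of t² − 622t + 90637 = 0.
Discriminant: 622² − 4·90637 = 386884 − 362548 = 24336; √24336 = 156.
q = (622 − 156)/2 = 233, p = (622 + 156)/2 = 389.
Check: 233 · 389 = 90637.

233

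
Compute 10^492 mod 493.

10^1 ≡ 10 (mod 493)
10^2 ≡ 10^2 = 100 ≡ 100 (mod 493)
10^4 ≡ 100^2 = 10000 ≡ 140 (mod 493)
10^8 ≡ 140^2 = 19600 ≡ 373 (mod 493)
10^16 ≡ 373^2 = 139129 ≡ 103 (mod 493)
10^32 ≡ 103^2 = 10609 ≡ 256 (mod 493)
10^64 ≡ 256^2 = 65536 ≡ 460 (mod 493)
10^128 ≡ 460^2 = 211600 ≡ 103 (mod 493)
10^256 ≡ 103^2 = 10609 ≡ 256 (mod 493)
492 = 256 + 128 + 64 + 32 + 8 + 4 in binary powers of 2.
So 10^492 ≡ 256 · 103 · 460 · 256 · 373 · 140 ≡ 132 (mod 493).
Since 132 ≠ 1, base 10 is a Fermat witness: 493 is composite.

132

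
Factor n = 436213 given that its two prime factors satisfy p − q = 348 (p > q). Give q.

Since p = q + 348, we have 436213 = q(q + 348), so q² + 348q − 436213 = 0.
Discriminant: 348² + 4·436213 = 121104 + 1744852 = 1865956; √1865956 = 1366.
q = (−348 + 1366)/2 = 509, and p = q + 348 = 857.
Check: 509 · 857 = 436213.

509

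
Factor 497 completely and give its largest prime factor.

497 = 7 · 71
71 is prime.
So 497 = 7 · 71; the largest prime factor is 71.

71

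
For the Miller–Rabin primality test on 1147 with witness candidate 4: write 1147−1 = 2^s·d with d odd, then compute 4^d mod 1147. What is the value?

1147 − 1 = 1146 = 2^1 · 573, so d = 573.
4^1 ≡ 4 (mod 1147)
4^2 ≡ 4^2 = 16 ≡ 16 (mod 1147)
4^4 ≡ 16^2 = 256 ≡ 256 (mod 1147)
4^8 ≡ 256^2 = 65536 ≡ 157 (mod 1147)
4^16 ≡ 157^2 = 24649 ≡ 562 (mod 1147)
4^32 ≡ 562^2 = 315844 ≡ 419 (mod 1147)
4^64 ≡ 419^2 = 175561 ≡ 70 (mod 1147)
4^128 ≡ 70^2 = 4900 ≡ 312 (mod 1147)
4^256 ≡ 312^2 = 97344 ≡ 996 (mod 1147)
4^512 ≡ 996^2 = 992016 ≡ 1008 (mod 1147)
573 = 512 + 32 + 16 + 8 + 4 + 1 in binary powers of 2.
So 4^573 ≡ 1008 · 419 · 562 · 157 · 256 · 4 ≡ 529 (mod 1147).
Squaring chain: 529; never reaches −1, so base 4 is a Miller–Rabin witness that 1147 is composite.

529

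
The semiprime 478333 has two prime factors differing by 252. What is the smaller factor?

Since p = q + 252, we have 478333 = q(q + 252), so q² + 252q − 478333 = 0.
Discriminant: 252² + 4·478333 = 63504 + 1913332 = 1976836; √1976836 = 1406.
q = (−252 + 1406)/2 = 577, and p = q + 252 = 829.
Check: 577 · 829 = 478333.

577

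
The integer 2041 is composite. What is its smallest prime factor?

2041 is odd.
Digit sum 7, not divisible by 3.
Ends in 1: not divisible by 5.
7: 2041 = 7·291 + 4
11: 2041 = 11·185 + 6
13: 2041 = 13·157

13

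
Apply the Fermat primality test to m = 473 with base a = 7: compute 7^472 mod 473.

423

7^1 ≡ 7 (mod 473)
7^2 ≡ 7^2 = 49 ≡ 49 (mod 473)
7^4 ≡ 49^2 = 2401 ≡ 36 (mod 473)
7^8 ≡ 36^2 = 1296 ≡ 350 (mod 473)
7^16 ≡ 350^2 = 122500 ≡ 466 (mod 473)
7^32 ≡ 466^2 = 217156 ≡ 49 (mod 473)
7^64 ≡ 49^2 = 2401 ≡ 36 (mod 473)
7^128 ≡ 36^2 = 1296 ≡ 350 (mod 473)
7^256 ≡ 350^2 = 122500 ≡ 466 (mod 473)
472 = 256 + 128 + 64 + 16 + 8 in binary powers of 2.
So 7^472 ≡ 466 · 350 · 36 · 466 · 350 ≡ 423 (mod 473).
Since 423 ≠ 1, base 7 is a Fermat witness: 473 is composite.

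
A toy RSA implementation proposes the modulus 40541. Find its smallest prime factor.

71

40541 is odd.
Digit sum 14, not divisible by 3.
Ends in 1: not divisible by 5.
7: 40541 = 7·5791 + 4
11: 40541 = 11·3685 + 6
13: 40541 = 13·3118 + 7
17: 40541 = 17·2384 + 13
19: 40541 = 19·2133 + 14
23: 40541 = 23·1762 + 15
29: 40541 = 29·1397 + 28
31: 40541 = 31·1307 + 24
37: 40541 = 37·1095 + 26
41: 40541 = 41·988 + 33
43: 40541 = 43·942 + 35
47: 40541 = 47·862 + 27
53: 40541 = 53·764 + 49
59: 40541 = 59·687 + 8
61: 40541 = 61·664 + 37
67: 40541 = 67·605 + 6
71: 40541 = 71·571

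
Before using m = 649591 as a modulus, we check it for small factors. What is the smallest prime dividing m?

19

649591 is odd.
Digit sum 34, not divisible by 3.
Ends in 1: not divisible by 5.
7: 649591 = 7·92798 + 5
11: 649591 = 11·59053 + 8
13: 649591 = 13·49968 + 7
17: 649591 = 17·38211 + 4
19: 649591 = 19·34189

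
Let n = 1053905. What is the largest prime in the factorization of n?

97

1053905 = 5 · 210781
210781 = 41 · 5141
5141 = 53 · 97
97 is prime.
So 1053905 = 5 · 41 · 53 · 97; the largest prime factor is 97.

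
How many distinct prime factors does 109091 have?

109091 = 43^2 · 59
109091 = 43^2 · 59, which has 2 distinct prime factors.

2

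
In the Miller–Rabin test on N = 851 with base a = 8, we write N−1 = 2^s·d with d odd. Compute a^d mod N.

541

851 − 1 = 850 = 2^1 · 425, so d = 425.
8^1 ≡ 8 (mod 851)
8^2 ≡ 8^2 = 64 ≡ 64 (mod 851)
8^4 ≡ 64^2 = 4096 ≡ 692 (mod 851)
8^8 ≡ 692^2 = 478864 ≡ 602 (mod 851)
8^16 ≡ 602^2 = 362404 ≡ 729 (mod 851)
8^32 ≡ 729^2 = 531441 ≡ 417 (mod 851)
8^64 ≡ 417^2 = 173889 ≡ 285 (mod 851)
8^128 ≡ 285^2 = 81225 ≡ 380 (mod 851)
8^256 ≡ 380^2 = 144400 ≡ 581 (mod 851)
425 = 256 + 128 + 32 + 8 + 1 in binary powers of 2.
So 8^425 ≡ 581 · 380 · 417 · 602 · 8 ≡ 541 (mod 851).
Squaring chain: 541; never reaches −1, so base 8 is a Miller–Rabin witness that 851 is composite.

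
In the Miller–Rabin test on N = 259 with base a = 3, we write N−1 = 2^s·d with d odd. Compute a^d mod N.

259 − 1 = 258 = 2^1 · 129, so d = 129.
3^1 ≡ 3 (mod 259)
3^2 ≡ 3^2 = 9 ≡ 9 (mod 259)
3^4 ≡ 9^2 = 81 ≡ 81 (mod 259)
3^8 ≡ 81^2 = 6561 ≡ 86 (mod 259)
3^16 ≡ 86^2 = 7396 ≡ 144 (mod 259)
3^32 ≡ 144^2 = 20736 ≡ 16 (mod 259)
3^64 ≡ 16^2 = 256 ≡ 256 (mod 259)
3^128 ≡ 256^2 = 65536 ≡ 9 (mod 259)
129 = 128 + 1 in binary powers of 2.
So 3^129 ≡ 9 · 3 ≡ 27 (mod 259).
Squaring chain: 27; never reaches −1, so base 3 is a Miller–Rabin witness that 259 is composite.

27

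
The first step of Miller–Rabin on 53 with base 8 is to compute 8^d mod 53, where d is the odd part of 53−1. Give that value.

23

53 − 1 = 52 = 2^2 · 13, so d = 13.
8^1 ≡ 8 (mod 53)
8^2 ≡ 8^2 = 64 ≡ 11 (mod 53)
8^4 ≡ 11^2 = 121 ≡ 15 (mod 53)
8^8 ≡ 15^2 = 225 ≡ 13 (mod 53)
13 = 8 + 4 + 1 in binary powers of 2.
So 8^13 ≡ 13 · 15 · 8 ≡ 23 (mod 53).
Squaring chain: 23 → 52; reaches −1, so base 8 does not prove 53 composite.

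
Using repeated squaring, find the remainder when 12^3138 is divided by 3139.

12^1 ≡ 12 (mod 3139)
12^2 ≡ 12^2 = 144 ≡ 144 (mod 3139)
12^4 ≡ 144^2 = 20736 ≡ 1902 (mod 3139)
12^8 ≡ 1902^2 = 3617604 ≡ 1476 (mod 3139)
12^16 ≡ 1476^2 = 2178576 ≡ 110 (mod 3139)
12^32 ≡ 110^2 = 12100 ≡ 2683 (mod 3139)
12^64 ≡ 2683^2 = 7198489 ≡ 762 (mod 3139)
12^128 ≡ 762^2 = 580644 ≡ 3068 (mod 3139)
12^256 ≡ 3068^2 = 9412624 ≡ 1902 (mod 3139)
12^512 ≡ 1902^2 = 3617604 ≡ 1476 (mod 3139)
12^1024 ≡ 1476^2 = 2178576 ≡ 110 (mod 3139)
12^2048 ≡ 110^2 = 12100 ≡ 2683 (mod 3139)
3138 = 2048 + 1024 + 64 + 2 in binary powers of 2.
So 12^3138 ≡ 2683 · 110 · 762 · 144 ≡ 649 (mod 3139).
Since 649 ≠ 1, base 12 is a Fermat witness: 3139 is composite.

649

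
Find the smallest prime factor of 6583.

6583 is odd.
Digit sum 22, not divisible by 3.
Ends in 3: not divisible by 5.
7: 6583 = 7·940 + 3
11: 6583 = 11·598 + 5
13: 6583 = 13·506 + 5
17: 6583 = 17·387 + 4
19: 6583 = 19·346 + 9
23: 6583 = 23·286 + 5
29: 6583 = 29·227

29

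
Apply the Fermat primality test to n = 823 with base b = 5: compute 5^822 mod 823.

5^1 ≡ 5 (mod 823)
5^2 ≡ 5^2 = 25 ≡ 25 (mod 823)
5^4 ≡ 25^2 = 625 ≡ 625 (mod 823)
5^8 ≡ 625^2 = 390625 ≡ 523 (mod 823)
5^16 ≡ 523^2 = 273529 ≡ 293 (mod 823)
5^32 ≡ 293^2 = 85849 ≡ 257 (mod 823)
5^64 ≡ 257^2 = 66049 ≡ 209 (mod 823)
5^128 ≡ 209^2 = 43681 ≡ 62 (mod 823)
5^256 ≡ 62^2 = 3844 ≡ 552 (mod 823)
5^512 ≡ 552^2 = 304704 ≡ 194 (mod 823)
822 = 512 + 256 + 32 + 16 + 4 + 2 in binary powers of 2.
So 5^822 ≡ 194 · 552 · 257 · 293 · 625 · 25 ≡ 1 (mod 823).
Since the result is 1, base 5 gives no evidence that 823 is composite.

1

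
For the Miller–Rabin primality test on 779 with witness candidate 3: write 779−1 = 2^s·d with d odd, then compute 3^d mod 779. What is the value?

694

779 − 1 = 778 = 2^1 · 389, so d = 389.
3^1 ≡ 3 (mod 779)
3^2 ≡ 3^2 = 9 ≡ 9 (mod 779)
3^4 ≡ 9^2 = 81 ≡ 81 (mod 779)
3^8 ≡ 81^2 = 6561 ≡ 329 (mod 779)
3^16 ≡ 329^2 = 108241 ≡ 739 (mod 779)
3^32 ≡ 739^2 = 546121 ≡ 42 (mod 779)
3^64 ≡ 42^2 = 1764 ≡ 206 (mod 779)
3^128 ≡ 206^2 = 42436 ≡ 370 (mod 779)
3^256 ≡ 370^2 = 136900 ≡ 575 (mod 779)
389 = 256 + 128 + 4 + 1 in binary powers of 2.
So 3^389 ≡ 575 · 370 · 81 · 3 ≡ 694 (mod 779).
Squaring chain: 694; never reaches −1, so base 3 is a Miller–Rabin witness that 779 is composite.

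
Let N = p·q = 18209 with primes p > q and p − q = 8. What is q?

Since p = q + 8, we have 18209 = q(q + 8), so q² + 8q − 18209 = 0.
Discriminant: 8² + 4·18209 = 64 + 72836 = 72900; √72900 = 270.
q = (−8 + 270)/2 = 131, and p = q + 8 = 139.
Check: 131 · 139 = 18209.

131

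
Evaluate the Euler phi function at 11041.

Factor: 11041 = 61 · 181.
φ(11041) = (61−1) · (181−1) = 60 · 180 = 10800.

10800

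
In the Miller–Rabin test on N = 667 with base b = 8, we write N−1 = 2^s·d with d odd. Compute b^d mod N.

374

667 − 1 = 666 = 2^1 · 333, so d = 333.
8^1 ≡ 8 (mod 667)
8^2 ≡ 8^2 = 64 ≡ 64 (mod 667)
8^4 ≡ 64^2 = 4096 ≡ 94 (mod 667)
8^8 ≡ 94^2 = 8836 ≡ 165 (mod 667)
8^16 ≡ 165^2 = 27225 ≡ 545 (mod 667)
8^32 ≡ 545^2 = 297025 ≡ 210 (mod 667)
8^64 ≡ 210^2 = 44100 ≡ 78 (mod 667)
8^128 ≡ 78^2 = 6084 ≡ 81 (mod 667)
8^256 ≡ 81^2 = 6561 ≡ 558 (mod 667)
333 = 256 + 64 + 8 + 4 + 1 in binary powers of 2.
So 8^333 ≡ 558 · 78 · 165 · 94 · 8 ≡ 374 (mod 667).
Squaring chain: 374; never reaches −1, so base 8 is a Miller–Rabin witness that 667 is composite.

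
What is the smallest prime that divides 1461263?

1461263 is odd.
Digit sum 23, not divisible by 3.
Ends in 3: not divisible by 5.
7: 1461263 = 7·208751 + 6
11: 1461263 = 11·132842 + 1
13: 1461263 = 13·112404 + 11
17: 1461263 = 17·85956 + 11
19: 1461263 = 19·76908 + 11
23: 1461263 = 23·63533 + 4
29: 1461263 = 29·50388 + 11
31: 1461263 = 31·47137 + 16
37: 1461263 = 37·39493 + 22
41: 1461263 = 41·35640 + 23
43: 1461263 = 43·33982 + 37
47: 1461263 = 47·31090 + 33
53: 1461263 = 53·27571

53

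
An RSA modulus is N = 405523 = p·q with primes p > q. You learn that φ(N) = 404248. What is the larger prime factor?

677

φ(n) = (p−1)(q−1) = n − (p+q) + 1, so p + q = 405523 − 404248 + 1 = 1276.
p and q are the roots of t² − 1276t + 405523 = 0.
Discriminant: 1276² − 4·405523 = 1628176 − 1622092 = 6084; √6084 = 78.
q = (1276 − 78)/2 = 599, p = (1276 + 78)/2 = 677.
Check: 599 · 677 = 405523.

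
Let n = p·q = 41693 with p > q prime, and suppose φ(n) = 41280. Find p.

φ(n) = (p−1)(q−1) = n − (p+q) + 1, so p + q = 41693 − 41280 + 1 = 414.
p and q are the roots of t² − 414t + 41693 = 0.
Discriminant: 414² − 4·41693 = 171396 − 166772 = 4624; √4624 = 68.
q = (414 − 68)/2 = 173, p = (414 + 68)/2 = 241.
Check: 173 · 241 = 41693.

241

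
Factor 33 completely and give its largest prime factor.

11

33 = 3 · 11
11 is prime.
So 33 = 3 · 11; the largest prime factor is 11.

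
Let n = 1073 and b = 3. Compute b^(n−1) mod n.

3^1 ≡ 3 (mod 1073)
3^2 ≡ 3^2 = 9 ≡ 9 (mod 1073)
3^4 ≡ 9^2 = 81 ≡ 81 (mod 1073)
3^8 ≡ 81^2 = 6561 ≡ 123 (mod 1073)
3^16 ≡ 123^2 = 15129 ≡ 107 (mod 1073)
3^32 ≡ 107^2 = 11449 ≡ 719 (mod 1073)
3^64 ≡ 719^2 = 516961 ≡ 848 (mod 1073)
3^128 ≡ 848^2 = 719104 ≡ 194 (mod 1073)
3^256 ≡ 194^2 = 37636 ≡ 81 (mod 1073)
3^512 ≡ 81^2 = 6561 ≡ 123 (mod 1073)
3^1024 ≡ 123^2 = 15129 ≡ 107 (mod 1073)
1072 = 1024 + 32 + 16 in binary powers of 2.
So 3^1072 ≡ 107 · 719 · 107 ≡ 848 (mod 1073).
Since 848 ≠ 1, base 3 is a Fermat witness: 1073 is composite.

848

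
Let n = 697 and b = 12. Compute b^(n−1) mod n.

611

12^1 ≡ 12 (mod 697)
12^2 ≡ 12^2 = 144 ≡ 144 (mod 697)
12^4 ≡ 144^2 = 20736 ≡ 523 (mod 697)
12^8 ≡ 523^2 = 273529 ≡ 305 (mod 697)
12^16 ≡ 305^2 = 93025 ≡ 324 (mod 697)
12^32 ≡ 324^2 = 104976 ≡ 426 (mod 697)
12^64 ≡ 426^2 = 181476 ≡ 256 (mod 697)
12^128 ≡ 256^2 = 65536 ≡ 18 (mod 697)
12^256 ≡ 18^2 = 324 ≡ 324 (mod 697)
12^512 ≡ 324^2 = 104976 ≡ 426 (mod 697)
696 = 512 + 128 + 32 + 16 + 8 in binary powers of 2.
So 12^696 ≡ 426 · 18 · 426 · 324 · 305 ≡ 611 (mod 697).
Since 611 ≠ 1, base 12 is a Fermat witness: 697 is composite.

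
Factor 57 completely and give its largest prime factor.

57 = 3 · 19
19 is prime.
So 57 = 3 · 19; the largest prime factor is 19.

19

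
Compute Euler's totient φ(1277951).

1241152

Factor: 1277951 = 83 · 89 · 173.
φ(1277951) = (83−1) · (89−1) · (173−1) = 82 · 88 · 172 = 1241152.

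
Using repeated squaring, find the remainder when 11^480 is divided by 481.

11^1 ≡ 11 (mod 481)
11^2 ≡ 11^2 = 121 ≡ 121 (mod 481)
11^4 ≡ 121^2 = 14641 ≡ 211 (mod 481)
11^8 ≡ 211^2 = 44521 ≡ 269 (mod 481)
11^16 ≡ 269^2 = 72361 ≡ 211 (mod 481)
11^32 ≡ 211^2 = 44521 ≡ 269 (mod 481)
11^64 ≡ 269^2 = 72361 ≡ 211 (mod 481)
11^128 ≡ 211^2 = 44521 ≡ 269 (mod 481)
11^256 ≡ 269^2 = 72361 ≡ 211 (mod 481)
480 = 256 + 128 + 64 + 32 in binary powers of 2.
So 11^480 ≡ 211 · 269 · 211 · 269 ≡ 1 (mod 481).
Since the result is 1, base 11 gives no evidence that 481 is composite.

1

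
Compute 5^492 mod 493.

344

5^1 ≡ 5 (mod 493)
5^2 ≡ 5^2 = 25 ≡ 25 (mod 493)
5^4 ≡ 25^2 = 625 ≡ 132 (mod 493)
5^8 ≡ 132^2 = 17424 ≡ 169 (mod 493)
5^16 ≡ 169^2 = 28561 ≡ 460 (mod 493)
5^32 ≡ 460^2 = 211600 ≡ 103 (mod 493)
5^64 ≡ 103^2 = 10609 ≡ 256 (mod 493)
5^128 ≡ 256^2 = 65536 ≡ 460 (mod 493)
5^256 ≡ 460^2 = 211600 ≡ 103 (mod 493)
492 = 256 + 128 + 64 + 32 + 8 + 4 in binary powers of 2.
So 5^492 ≡ 103 · 460 · 256 · 103 · 169 · 132 ≡ 344 (mod 493).
Since 344 ≠ 1, base 5 is a Fermat witness: 493 is composite.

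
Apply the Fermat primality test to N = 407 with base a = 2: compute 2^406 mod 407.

2^1 ≡ 2 (mod 407)
2^2 ≡ 2^2 = 4 ≡ 4 (mod 407)
2^4 ≡ 4^2 = 16 ≡ 16 (mod 407)
2^8 ≡ 16^2 = 256 ≡ 256 (mod 407)
2^16 ≡ 256^2 = 65536 ≡ 9 (mod 407)
2^32 ≡ 9^2 = 81 ≡ 81 (mod 407)
2^64 ≡ 81^2 = 6561 ≡ 49 (mod 407)
2^128 ≡ 49^2 = 2401 ≡ 366 (mod 407)
2^256 ≡ 366^2 = 133956 ≡ 53 (mod 407)
406 = 256 + 128 + 16 + 4 + 2 in binary powers of 2.
So 2^406 ≡ 53 · 366 · 9 · 16 · 4 ≡ 284 (mod 407).
Since 284 ≠ 1, base 2 is a Fermat witness: 407 is composite.

284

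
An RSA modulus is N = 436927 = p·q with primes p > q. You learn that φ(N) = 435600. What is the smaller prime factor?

601

φ(n) = (p−1)(q−1) = n − (p+q) + 1, so p + q = 436927 − 435600 + 1 = 1328.
p and q are the roots of t² − 1328t + 436927 = 0.
Discriminant: 1328² − 4·436927 = 1763584 − 1747708 = 15876; √15876 = 126.
q = (1328 − 126)/2 = 601, p = (1328 + 126)/2 = 727.
Check: 601 · 727 = 436927.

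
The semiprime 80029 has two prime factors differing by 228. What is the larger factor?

Since p = q + 228, we have 80029 = q(q + 228), so q² + 228q − 80029 = 0.
Discriminant: 228² + 4·80029 = 51984 + 320116 = 372100; √372100 = 610.
q = (−228 + 610)/2 = 191, and p = q + 228 = 419.
Check: 191 · 419 = 80029.

419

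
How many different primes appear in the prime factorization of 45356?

45356 = 2^2 · 11339
11339 = 17 · 667
667 = 23 · 29
45356 = 2^2 · 17 · 23 · 29, which has 4 distinct prime factors.

4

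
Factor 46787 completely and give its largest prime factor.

46787 = 13 · 3599
3599 = 59 · 61
61 is prime.
So 46787 = 13 · 59 · 61; the largest prime factor is 61.

61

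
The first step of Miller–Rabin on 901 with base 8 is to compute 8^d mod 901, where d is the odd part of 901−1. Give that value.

875

901 − 1 = 900 = 2^2 · 225, so d = 225.
8^1 ≡ 8 (mod 901)
8^2 ≡ 8^2 = 64 ≡ 64 (mod 901)
8^4 ≡ 64^2 = 4096 ≡ 492 (mod 901)
8^8 ≡ 492^2 = 242064 ≡ 596 (mod 901)
8^16 ≡ 596^2 = 355216 ≡ 222 (mod 901)
8^32 ≡ 222^2 = 49284 ≡ 630 (mod 901)
8^64 ≡ 630^2 = 396900 ≡ 460 (mod 901)
8^128 ≡ 460^2 = 211600 ≡ 766 (mod 901)
225 = 128 + 64 + 32 + 1 in binary powers of 2.
So 8^225 ≡ 766 · 460 · 630 · 8 ≡ 875 (mod 901).
Squaring chain: 875 → 676; never reaches −1, so base 8 is a Miller–Rabin witness that 901 is composite.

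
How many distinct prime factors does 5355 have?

4

5355 = 3^2 · 595
595 = 5 · 119
119 = 7 · 17
5355 = 3^2 · 5 · 7 · 17, which has 4 distinct prime factors.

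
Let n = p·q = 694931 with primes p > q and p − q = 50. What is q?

Since p = q + 50, we have 694931 = q(q + 50), so q² + 50q − 694931 = 0.
Discriminant: 50² + 4·694931 = 2500 + 2779724 = 2782224; √2782224 = 1668.
q = (−50 + 1668)/2 = 809, and p = q + 50 = 859.
Check: 809 · 859 = 694931.

809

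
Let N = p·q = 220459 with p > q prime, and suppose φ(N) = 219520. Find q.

φ(n) = (p−1)(q−1) = n − (p+q) + 1, so p + q = 220459 − 219520 + 1 = 940.
p and q are the roots of t² − 940t + 220459 = 0.
Discriminant: 940² − 4·220459 = 883600 − 881836 = 1764; √1764 = 42.
q = (940 − 42)/2 = 449, p = (940 + 42)/2 = 491.
Check: 449 · 491 = 220459.

449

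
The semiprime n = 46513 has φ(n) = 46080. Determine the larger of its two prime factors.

φ(n) = (p−1)(q−1) = n − (p+q) + 1, so p + q = 46513 − 46080 + 1 = 434.
p and q are the roots of t² − 434t + 46513 = 0.
Discriminant: 434² − 4·46513 = 188356 − 186052 = 2304; √2304 = 48.
q = (434 − 48)/2 = 193, p = (434 + 48)/2 = 241.
Check: 193 · 241 = 46513.

241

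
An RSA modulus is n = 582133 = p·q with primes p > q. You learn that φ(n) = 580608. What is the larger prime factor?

769

φ(n) = (p−1)(q−1) = n − (p+q) + 1, so p + q = 582133 − 580608 + 1 = 1526.
p and q are the roots of t² − 1526t + 582133 = 0.
Discriminant: 1526² − 4·582133 = 2328676 − 2328532 = 144; √144 = 12.
q = (1526 − 12)/2 = 757, p = (1526 + 12)/2 = 769.
Check: 757 · 769 = 582133.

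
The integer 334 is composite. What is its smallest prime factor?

2

334 is even: 2 divides it.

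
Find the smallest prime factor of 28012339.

28012339 is odd.
Digit sum 28, not divisible by 3.
Ends in 9: not divisible by 5.
7: 28012339 = 7·4001762 + 5
11: 28012339 = 11·2546576 + 3
13: 28012339 = 13·2154795 + 4
17: 28012339 = 17·1647784 + 11
19: 28012339 = 19·1474333 + 12
23: 28012339 = 23·1217927 + 18
29: 28012339 = 29·965942 + 21
31: 28012339 = 31·903623 + 26
37: 28012339 = 37·757090 + 9
41: 28012339 = 41·683227 + 32
43: 28012339 = 43·651449 + 32
47: 28012339 = 47·596007 + 10
53: 28012339 = 53·528534 + 37
59: 28012339 = 59·474785 + 24
61: 28012339 = 61·459218 + 41
67: 28012339 = 67·418094 + 41
71: 28012339 = 71·394539 + 70
73: 28012339 = 73·383730 + 49
79: 28012339 = 79·354586 + 45
83: 28012339 = 83·337498 + 5
89: 28012339 = 89·314745 + 34
97: 28012339 = 97·288787

97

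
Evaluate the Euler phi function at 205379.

Factor: 205379 = 59^3.
φ(205379) = 59^2·(59−1) = 201898.

201898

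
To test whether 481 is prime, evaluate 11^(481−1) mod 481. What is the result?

11^1 ≡ 11 (mod 481)
11^2 ≡ 11^2 = 121 ≡ 121 (mod 481)
11^4 ≡ 121^2 = 14641 ≡ 211 (mod 481)
11^8 ≡ 211^2 = 44521 ≡ 269 (mod 481)
11^16 ≡ 269^2 = 72361 ≡ 211 (mod 481)
11^32 ≡ 211^2 = 44521 ≡ 269 (mod 481)
11^64 ≡ 269^2 = 72361 ≡ 211 (mod 481)
11^128 ≡ 211^2 = 44521 ≡ 269 (mod 481)
11^256 ≡ 269^2 = 72361 ≡ 211 (mod 481)
480 = 256 + 128 + 64 + 32 in binary powers of 2.
So 11^480 ≡ 211 · 269 · 211 · 269 ≡ 1 (mod 481).
Since the result is 1, base 11 gives no evidence that 481 is composite.

1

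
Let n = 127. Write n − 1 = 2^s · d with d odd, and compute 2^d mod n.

127 − 1 = 126 = 2^1 · 63, so d = 63.
2^1 ≡ 2 (mod 127)
2^2 ≡ 2^2 = 4 ≡ 4 (mod 127)
2^4 ≡ 4^2 = 16 ≡ 16 (mod 127)
2^8 ≡ 16^2 = 256 ≡ 2 (mod 127)
2^16 ≡ 2^2 = 4 ≡ 4 (mod 127)
2^32 ≡ 4^2 = 16 ≡ 16 (mod 127)
63 = 32 + 16 + 8 + 4 + 2 + 1 in binary powers of 2.
So 2^63 ≡ 16 · 4 · 2 · 16 · 4 · 2 ≡ 1 (mod 127).
Since 2^d ≡ 1 (mod 127), base 2 does not prove 127 composite.

1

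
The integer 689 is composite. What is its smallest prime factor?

689 is odd.
Digit sum 23, not divisible by 3.
Ends in 9: not divisible by 5.
7: 689 = 7·98 + 3
11: 689 = 11·62 + 7
13: 689 = 13·53

13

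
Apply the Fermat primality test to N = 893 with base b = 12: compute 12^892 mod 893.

12^1 ≡ 12 (mod 893)
12^2 ≡ 12^2 = 144 ≡ 144 (mod 893)
12^4 ≡ 144^2 = 20736 ≡ 197 (mod 893)
12^8 ≡ 197^2 = 38809 ≡ 410 (mod 893)
12^16 ≡ 410^2 = 168100 ≡ 216 (mod 893)
12^32 ≡ 216^2 = 46656 ≡ 220 (mod 893)
12^64 ≡ 220^2 = 48400 ≡ 178 (mod 893)
12^128 ≡ 178^2 = 31684 ≡ 429 (mod 893)
12^256 ≡ 429^2 = 184041 ≡ 83 (mod 893)
12^512 ≡ 83^2 = 6889 ≡ 638 (mod 893)
892 = 512 + 256 + 64 + 32 + 16 + 8 + 4 in binary powers of 2.
So 12^892 ≡ 638 · 83 · 178 · 220 · 216 · 410 · 197 ≡ 178 (mod 893).
Since 178 ≠ 1, base 12 is a Fermat witness: 893 is composite.

178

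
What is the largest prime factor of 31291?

83

31291 = 13 · 2407
2407 = 29 · 83
83 is prime.
So 31291 = 13 · 29 · 83; the largest prime factor is 83.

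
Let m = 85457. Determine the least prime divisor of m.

85457 is odd.
Digit sum 29, not divisible by 3.
Ends in 7: not divisible by 5.
7: 85457 = 7·12208 + 1
11: 85457 = 11·7768 + 9
13: 85457 = 13·6573 + 8
17: 85457 = 17·5026 + 15
19: 85457 = 19·4497 + 14
23: 85457 = 23·3715 + 12
29: 85457 = 29·2946 + 23
31: 85457 = 31·2756 + 21
37: 85457 = 37·2309 + 24
41: 85457 = 41·2084 + 13
43: 85457 = 43·1987 + 16
47: 85457 = 47·1818 + 11
53: 85457 = 53·1612 + 21
59: 85457 = 59·1448 + 25
61: 85457 = 61·1400 + 57
67: 85457 = 67·1275 + 32
71: 85457 = 71·1203 + 44
73: 85457 = 73·1170 + 47
79: 85457 = 79·1081 + 58
83: 85457 = 83·1029 + 50
89: 85457 = 89·960 + 17
97: 85457 = 97·881

97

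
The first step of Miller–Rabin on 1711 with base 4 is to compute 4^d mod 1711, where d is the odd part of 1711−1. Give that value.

1711 − 1 = 1710 = 2^1 · 855, so d = 855.
4^1 ≡ 4 (mod 1711)
4^2 ≡ 4^2 = 16 ≡ 16 (mod 1711)
4^4 ≡ 16^2 = 256 ≡ 256 (mod 1711)
4^8 ≡ 256^2 = 65536 ≡ 518 (mod 1711)
4^16 ≡ 518^2 = 268324 ≡ 1408 (mod 1711)
4^32 ≡ 1408^2 = 1982464 ≡ 1126 (mod 1711)
4^64 ≡ 1126^2 = 1267876 ≡ 25 (mod 1711)
4^128 ≡ 25^2 = 625 ≡ 625 (mod 1711)
4^256 ≡ 625^2 = 390625 ≡ 517 (mod 1711)
4^512 ≡ 517^2 = 267289 ≡ 373 (mod 1711)
855 = 512 + 256 + 64 + 16 + 4 + 2 + 1 in binary powers of 2.
So 4^855 ≡ 373 · 517 · 25 · 1408 · 256 · 16 · 4 ≡ 265 (mod 1711).
Squaring chain: 265; never reaches −1, so base 4 is a Miller–Rabin witness that 1711 is composite.

265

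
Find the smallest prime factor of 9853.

59

9853 is odd.
Digit sum 25, not divisible by 3.
Ends in 3: not divisible by 5.
7: 9853 = 7·1407 + 4
11: 9853 = 11·895 + 8
13: 9853 = 13·757 + 12
17: 9853 = 17·579 + 10
19: 9853 = 19·518 + 11
23: 9853 = 23·428 + 9
29: 9853 = 29·339 + 22
31: 9853 = 31·317 + 26
37: 9853 = 37·266 + 11
41: 9853 = 41·240 + 13
43: 9853 = 43·229 + 6
47: 9853 = 47·209 + 30
53: 9853 = 53·185 + 48
59: 9853 = 59·167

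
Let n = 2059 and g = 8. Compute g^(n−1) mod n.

1971

8^1 ≡ 8 (mod 2059)
8^2 ≡ 8^2 = 64 ≡ 64 (mod 2059)
8^4 ≡ 64^2 = 4096 ≡ 2037 (mod 2059)
8^8 ≡ 2037^2 = 4149369 ≡ 484 (mod 2059)
8^16 ≡ 484^2 = 234256 ≡ 1589 (mod 2059)
8^32 ≡ 1589^2 = 2524921 ≡ 587 (mod 2059)
8^64 ≡ 587^2 = 344569 ≡ 716 (mod 2059)
8^128 ≡ 716^2 = 512656 ≡ 2024 (mod 2059)
8^256 ≡ 2024^2 = 4096576 ≡ 1225 (mod 2059)
8^512 ≡ 1225^2 = 1500625 ≡ 1673 (mod 2059)
8^1024 ≡ 1673^2 = 2798929 ≡ 748 (mod 2059)
8^2048 ≡ 748^2 = 559504 ≡ 1515 (mod 2059)
2058 = 2048 + 8 + 2 in binary powers of 2.
So 8^2058 ≡ 1515 · 484 · 64 ≡ 1971 (mod 2059).
Since 1971 ≠ 1, base 8 is a Fermat witness: 2059 is composite.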